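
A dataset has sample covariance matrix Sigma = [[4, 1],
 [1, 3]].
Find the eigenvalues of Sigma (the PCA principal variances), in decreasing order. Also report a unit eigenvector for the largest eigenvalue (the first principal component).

Step 1 — characteristic polynomial of 2×2 Sigma:
  det(Sigma - λI) = λ² - trace · λ + det = 0.
  trace = 4 + 3 = 7, det = 4·3 - (1)² = 11.
Step 2 — discriminant:
  Δ = trace² - 4·det = 49 - 44 = 5.
Step 3 — eigenvalues:
  λ = (trace ± √Δ)/2 = (7 ± 2.2361)/2,
  λ_1 = 4.618,  λ_2 = 2.382.

Step 4 — unit eigenvector for λ_1: solve (Sigma - λ_1 I)v = 0. First row:
  (4 - 4.618)·v_x + (1)·v_y = 0, i.e. (-0.618)·v_x + (1)·v_y = 0,
  so v ∝ (b, λ_1 - a) = (1, 0.618) = u.
  ||u|| = √((1)² + (0.618)²) = √(1.382) ≈ 1.1756,
  v_1 = u/||u|| ≈ (0.8507, 0.5257) (||v_1|| = 1).

λ_1 = 4.618,  λ_2 = 2.382;  v_1 ≈ (0.8507, 0.5257)


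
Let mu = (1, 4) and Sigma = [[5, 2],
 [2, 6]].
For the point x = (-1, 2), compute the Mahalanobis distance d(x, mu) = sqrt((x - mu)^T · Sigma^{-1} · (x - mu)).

Step 1 — centre the observation: (x - mu) = (-2, -2).

Step 2 — invert Sigma. det(Sigma) = 5·6 - (2)² = 26.
  Sigma^{-1} = (1/det) · [[d, -b], [-b, a]] = [[0.2308, -0.0769],
 [-0.0769, 0.1923]].

Step 3 — form the quadratic (x - mu)^T · Sigma^{-1} · (x - mu):
  Sigma^{-1} · (x - mu) = (-0.3077, -0.2308).
  (x - mu)^T · [Sigma^{-1} · (x - mu)] = (-2)·(-0.3077) + (-2)·(-0.2308) = 1.0769.

Step 4 — take square root: d = √(1.0769) ≈ 1.0377.

d(x, mu) = √(1.0769) ≈ 1.0377


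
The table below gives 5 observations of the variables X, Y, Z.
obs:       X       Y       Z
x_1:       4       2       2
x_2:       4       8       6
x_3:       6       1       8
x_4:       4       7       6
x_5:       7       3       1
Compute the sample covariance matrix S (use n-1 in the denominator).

Step 1 — column means:
  mean(X) = (4 + 4 + 6 + 4 + 7) / 5 = 25/5 = 5
  mean(Y) = (2 + 8 + 1 + 7 + 3) / 5 = 21/5 = 4.2
  mean(Z) = (2 + 6 + 8 + 6 + 1) / 5 = 23/5 = 4.6

Step 2 — sample covariance S[i,j] = (1/(n-1)) · Σ_k (x_{k,i} - mean_i) · (x_{k,j} - mean_j), with n-1 = 4.
  S[X,X] = ((-1)·(-1) + (-1)·(-1) + (1)·(1) + (-1)·(-1) + (2)·(2)) / 4 = 8/4 = 2
  S[X,Y] = ((-1)·(-2.2) + (-1)·(3.8) + (1)·(-3.2) + (-1)·(2.8) + (2)·(-1.2)) / 4 = -10/4 = -2.5
  S[X,Z] = ((-1)·(-2.6) + (-1)·(1.4) + (1)·(3.4) + (-1)·(1.4) + (2)·(-3.6)) / 4 = -4/4 = -1
  S[Y,Y] = ((-2.2)·(-2.2) + (3.8)·(3.8) + (-3.2)·(-3.2) + (2.8)·(2.8) + (-1.2)·(-1.2)) / 4 = 38.8/4 = 9.7
  S[Y,Z] = ((-2.2)·(-2.6) + (3.8)·(1.4) + (-3.2)·(3.4) + (2.8)·(1.4) + (-1.2)·(-3.6)) / 4 = 8.4/4 = 2.1
  S[Z,Z] = ((-2.6)·(-2.6) + (1.4)·(1.4) + (3.4)·(3.4) + (1.4)·(1.4) + (-3.6)·(-3.6)) / 4 = 35.2/4 = 8.8

S is symmetric (S[j,i] = S[i,j]). Assembling:

S = [[2, -2.5, -1],
 [-2.5, 9.7, 2.1],
 [-1, 2.1, 8.8]]


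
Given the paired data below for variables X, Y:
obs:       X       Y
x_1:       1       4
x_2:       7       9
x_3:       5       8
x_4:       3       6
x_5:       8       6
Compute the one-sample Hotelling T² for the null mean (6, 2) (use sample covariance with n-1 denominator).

Step 1 — sample mean vector:
  mean(X) = (1 + 7 + 5 + 3 + 8) / 5 = 24/5 = 4.8
  mean(Y) = (4 + 9 + 8 + 6 + 6) / 5 = 33/5 = 6.6
  x̄ = (4.8, 6.6),  deviation x̄ - mu_0 = (4.8, 6.6) - (6, 2) = (-1.2, 4.6).

Step 2 — sample covariance matrix, S[i,j] = (1/(n-1)) · Σ_k (x_{k,i} - mean_i) · (x_{k,j} - mean_j), divisor n-1 = 4:
  S[X,X] = ((-3.8)·(-3.8) + (2.2)·(2.2) + (0.2)·(0.2) + (-1.8)·(-1.8) + (3.2)·(3.2)) / 4 = 32.8/4 = 8.2
  S[X,Y] = ((-3.8)·(-2.6) + (2.2)·(2.4) + (0.2)·(1.4) + (-1.8)·(-0.6) + (3.2)·(-0.6)) / 4 = 14.6/4 = 3.65
  S[Y,Y] = ((-2.6)·(-2.6) + (2.4)·(2.4) + (1.4)·(1.4) + (-0.6)·(-0.6) + (-0.6)·(-0.6)) / 4 = 15.2/4 = 3.8
  S = [[8.2, 3.65],
 [3.65, 3.8]].

Step 3 — invert S. det(S) = 8.2·3.8 - (3.65)² = 17.8375.
  S^{-1} = (1/det) · [[d, -b], [-b, a]] = [[0.213, -0.2046],
 [-0.2046, 0.4597]].

Step 4 — quadratic form (x̄ - mu_0)^T · S^{-1} · (x̄ - mu_0):
  S^{-1} · (x̄ - mu_0) = (-1.1969, 2.3602),
  (x̄ - mu_0)^T · [...] = (-1.2)·(-1.1969) + (4.6)·(2.3602) = 12.2932.

Step 5 — scale by n: T² = 5 · 12.2932 = 61.466.

T² ≈ 61.466


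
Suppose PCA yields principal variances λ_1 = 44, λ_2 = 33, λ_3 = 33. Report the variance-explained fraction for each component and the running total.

Step 1 — total variance = trace(Sigma) = Σ λ_i = 44 + 33 + 33 = 110.

Step 2 — fraction explained by component i = λ_i / Σ λ:
  PC1: 44/110 = 0.4
  PC2: 33/110 = 0.3
  PC3: 33/110 = 0.3

Step 3 — cumulative fraction after k components = (λ_1 + ... + λ_k) / Σ λ:
  k = 1: 44/110 = 0.4
  k = 2: (44 + 33)/110 = 77/110 = 0.7
  k = 3: (44 + 33 + 33)/110 = 110/110 = 1

Summary (fraction, with percent):

explained: PC1 0.4 (40%), PC2 0.3 (30%), PC3 0.3 (30%);  cumulative: 0.4, 0.7, 1


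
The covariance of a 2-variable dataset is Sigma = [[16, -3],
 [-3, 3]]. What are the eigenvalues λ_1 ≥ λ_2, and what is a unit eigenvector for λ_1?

Step 1 — characteristic polynomial of 2×2 Sigma:
  det(Sigma - λI) = λ² - trace · λ + det = 0.
  trace = 16 + 3 = 19, det = 16·3 - (-3)² = 39.
Step 2 — discriminant:
  Δ = trace² - 4·det = 361 - 156 = 205.
Step 3 — eigenvalues:
  λ = (trace ± √Δ)/2 = (19 ± 14.3178)/2,
  λ_1 = 16.6589,  λ_2 = 2.3411.

Step 4 — unit eigenvector for λ_1: solve (Sigma - λ_1 I)v = 0. First row:
  (16 - 16.6589)·v_x + (-3)·v_y = 0, i.e. (-0.6589)·v_x + (-3)·v_y = 0,
  so v ∝ (b, λ_1 - a) = (-3, 0.6589); multiply by -1 so the first entry is positive: u = (3, -0.6589).
  ||u|| = √((3)² + (-0.6589)²) = √(9.4342) ≈ 3.0715,
  v_1 = u/||u|| ≈ (0.9767, -0.2145) (||v_1|| = 1).

λ_1 = 16.6589,  λ_2 = 2.3411;  v_1 ≈ (0.9767, -0.2145)


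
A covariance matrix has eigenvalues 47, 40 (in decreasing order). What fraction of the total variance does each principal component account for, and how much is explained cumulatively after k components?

Step 1 — total variance = trace(Sigma) = Σ λ_i = 47 + 40 = 87.

Step 2 — fraction explained by component i = λ_i / Σ λ:
  PC1: 47/87 = 0.5402
  PC2: 40/87 = 0.4598

Step 3 — cumulative fraction after k components = (λ_1 + ... + λ_k) / Σ λ:
  k = 1: 47/87 = 0.5402
  k = 2: (47 + 40)/87 = 87/87 = 1

Summary (fraction, with percent):

explained: PC1 0.5402 (54.02%), PC2 0.4598 (45.98%);  cumulative: 0.5402, 1


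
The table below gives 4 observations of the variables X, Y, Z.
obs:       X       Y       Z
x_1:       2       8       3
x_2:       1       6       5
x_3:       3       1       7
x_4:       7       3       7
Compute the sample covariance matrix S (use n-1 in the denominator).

Step 1 — column means:
  mean(X) = (2 + 1 + 3 + 7) / 4 = 13/4 = 3.25
  mean(Y) = (8 + 6 + 1 + 3) / 4 = 18/4 = 4.5
  mean(Z) = (3 + 5 + 7 + 7) / 4 = 22/4 = 5.5

Step 2 — sample covariance S[i,j] = (1/(n-1)) · Σ_k (x_{k,i} - mean_i) · (x_{k,j} - mean_j), with n-1 = 3.
  S[X,X] = ((-1.25)·(-1.25) + (-2.25)·(-2.25) + (-0.25)·(-0.25) + (3.75)·(3.75)) / 3 = 20.75/3 = 6.9167
  S[X,Y] = ((-1.25)·(3.5) + (-2.25)·(1.5) + (-0.25)·(-3.5) + (3.75)·(-1.5)) / 3 = -12.5/3 = -4.1667
  S[X,Z] = ((-1.25)·(-2.5) + (-2.25)·(-0.5) + (-0.25)·(1.5) + (3.75)·(1.5)) / 3 = 9.5/3 = 3.1667
  S[Y,Y] = ((3.5)·(3.5) + (1.5)·(1.5) + (-3.5)·(-3.5) + (-1.5)·(-1.5)) / 3 = 29/3 = 9.6667
  S[Y,Z] = ((3.5)·(-2.5) + (1.5)·(-0.5) + (-3.5)·(1.5) + (-1.5)·(1.5)) / 3 = -17/3 = -5.6667
  S[Z,Z] = ((-2.5)·(-2.5) + (-0.5)·(-0.5) + (1.5)·(1.5) + (1.5)·(1.5)) / 3 = 11/3 = 3.6667

S is symmetric (S[j,i] = S[i,j]). Assembling:

S = [[6.9167, -4.1667, 3.1667],
 [-4.1667, 9.6667, -5.6667],
 [3.1667, -5.6667, 3.6667]]


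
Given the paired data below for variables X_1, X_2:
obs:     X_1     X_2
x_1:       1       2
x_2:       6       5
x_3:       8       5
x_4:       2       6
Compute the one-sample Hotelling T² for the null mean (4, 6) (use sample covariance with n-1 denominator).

Step 1 — sample mean vector:
  mean(X_1) = (1 + 6 + 8 + 2) / 4 = 17/4 = 4.25
  mean(X_2) = (2 + 5 + 5 + 6) / 4 = 18/4 = 4.5
  x̄ = (4.25, 4.5),  deviation x̄ - mu_0 = (4.25, 4.5) - (4, 6) = (0.25, -1.5).

Step 2 — sample covariance matrix, S[i,j] = (1/(n-1)) · Σ_k (x_{k,i} - mean_i) · (x_{k,j} - mean_j), divisor n-1 = 3:
  S[X_1,X_1] = ((-3.25)·(-3.25) + (1.75)·(1.75) + (3.75)·(3.75) + (-2.25)·(-2.25)) / 3 = 32.75/3 = 10.9167
  S[X_1,X_2] = ((-3.25)·(-2.5) + (1.75)·(0.5) + (3.75)·(0.5) + (-2.25)·(1.5)) / 3 = 7.5/3 = 2.5
  S[X_2,X_2] = ((-2.5)·(-2.5) + (0.5)·(0.5) + (0.5)·(0.5) + (1.5)·(1.5)) / 3 = 9/3 = 3
  S = [[10.9167, 2.5],
 [2.5, 3]].

Step 3 — invert S. det(S) = 10.9167·3 - (2.5)² = 26.5.
  S^{-1} = (1/det) · [[d, -b], [-b, a]] = [[0.1132, -0.0943],
 [-0.0943, 0.4119]].

Step 4 — quadratic form (x̄ - mu_0)^T · S^{-1} · (x̄ - mu_0):
  S^{-1} · (x̄ - mu_0) = (0.1698, -0.6415),
  (x̄ - mu_0)^T · [...] = (0.25)·(0.1698) + (-1.5)·(-0.6415) = 1.0047.

Step 5 — scale by n: T² = 4 · 1.0047 = 4.0189.

T² ≈ 4.0189


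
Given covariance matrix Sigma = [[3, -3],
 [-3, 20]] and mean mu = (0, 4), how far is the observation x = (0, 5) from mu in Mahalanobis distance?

Step 1 — centre the observation: (x - mu) = (0, 1).

Step 2 — invert Sigma. det(Sigma) = 3·20 - (-3)² = 51.
  Sigma^{-1} = (1/det) · [[d, -b], [-b, a]] = [[0.3922, 0.0588],
 [0.0588, 0.0588]].

Step 3 — form the quadratic (x - mu)^T · Sigma^{-1} · (x - mu):
  Sigma^{-1} · (x - mu) = (0.0588, 0.0588).
  (x - mu)^T · [Sigma^{-1} · (x - mu)] = (0)·(0.0588) + (1)·(0.0588) = 0.0588.

Step 4 — take square root: d = √(0.0588) ≈ 0.2425.

d(x, mu) = √(0.0588) ≈ 0.2425


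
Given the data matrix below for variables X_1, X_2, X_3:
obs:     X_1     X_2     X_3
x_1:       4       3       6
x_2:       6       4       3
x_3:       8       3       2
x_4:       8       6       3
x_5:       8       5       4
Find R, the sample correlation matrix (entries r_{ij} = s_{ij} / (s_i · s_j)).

Step 1 — column means:
  mean(X_1) = (4 + 6 + 8 + 8 + 8) / 5 = 34/5 = 6.8
  mean(X_2) = (3 + 4 + 3 + 6 + 5) / 5 = 21/5 = 4.2
  mean(X_3) = (6 + 3 + 2 + 3 + 4) / 5 = 18/5 = 3.6

Step 2 — sample variances and covariances s[i,j] = (1/(n-1)) · Σ_k (x_{k,i} - mean_i) · (x_{k,j} - mean_j), with n-1 = 4:
  s[X_1,X_1] = ((-2.8)·(-2.8) + (-0.8)·(-0.8) + (1.2)·(1.2) + (1.2)·(1.2) + (1.2)·(1.2)) / 4 = 12.8/4 = 3.2
  s[X_1,X_2] = ((-2.8)·(-1.2) + (-0.8)·(-0.2) + (1.2)·(-1.2) + (1.2)·(1.8) + (1.2)·(0.8)) / 4 = 5.2/4 = 1.3
  s[X_1,X_3] = ((-2.8)·(2.4) + (-0.8)·(-0.6) + (1.2)·(-1.6) + (1.2)·(-0.6) + (1.2)·(0.4)) / 4 = -8.4/4 = -2.1
  s[X_2,X_2] = ((-1.2)·(-1.2) + (-0.2)·(-0.2) + (-1.2)·(-1.2) + (1.8)·(1.8) + (0.8)·(0.8)) / 4 = 6.8/4 = 1.7
  s[X_2,X_3] = ((-1.2)·(2.4) + (-0.2)·(-0.6) + (-1.2)·(-1.6) + (1.8)·(-0.6) + (0.8)·(0.4)) / 4 = -1.6/4 = -0.4
  s[X_3,X_3] = ((2.4)·(2.4) + (-0.6)·(-0.6) + (-1.6)·(-1.6) + (-0.6)·(-0.6) + (0.4)·(0.4)) / 4 = 9.2/4 = 2.3
  Sample standard deviations s_i = √(s[i,i]):
  s(X_1) = √(3.2) = 1.7889
  s(X_2) = √(1.7) = 1.3038
  s(X_3) = √(2.3) = 1.5166

Step 3 — r_{ij} = s_{ij} / (s_i · s_j):
  r[X_1,X_1] = 1 (diagonal).
  r[X_1,X_2] = 1.3 / (1.7889 · 1.3038) = 1.3 / 2.3324 = 0.5574
  r[X_1,X_3] = -2.1 / (1.7889 · 1.5166) = -2.1 / 2.7129 = -0.7741
  r[X_2,X_2] = 1 (diagonal).
  r[X_2,X_3] = -0.4 / (1.3038 · 1.5166) = -0.4 / 1.9774 = -0.2023
  r[X_3,X_3] = 1 (diagonal).

R is symmetric with unit diagonal. Assembling:

R = [[1, 0.5574, -0.7741],
 [0.5574, 1, -0.2023],
 [-0.7741, -0.2023, 1]]


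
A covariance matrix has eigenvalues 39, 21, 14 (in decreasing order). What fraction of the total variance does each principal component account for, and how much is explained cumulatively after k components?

Step 1 — total variance = trace(Sigma) = Σ λ_i = 39 + 21 + 14 = 74.

Step 2 — fraction explained by component i = λ_i / Σ λ:
  PC1: 39/74 = 0.527
  PC2: 21/74 = 0.2838
  PC3: 14/74 = 0.1892

Step 3 — cumulative fraction after k components = (λ_1 + ... + λ_k) / Σ λ:
  k = 1: 39/74 = 0.527
  k = 2: (39 + 21)/74 = 60/74 = 0.8108
  k = 3: (39 + 21 + 14)/74 = 74/74 = 1

Summary (fraction, with percent):

explained: PC1 0.527 (52.7%), PC2 0.2838 (28.38%), PC3 0.1892 (18.92%);  cumulative: 0.527, 0.8108, 1


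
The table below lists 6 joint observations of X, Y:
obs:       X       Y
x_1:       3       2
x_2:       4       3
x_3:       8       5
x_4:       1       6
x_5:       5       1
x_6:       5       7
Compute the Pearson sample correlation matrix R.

Step 1 — column means:
  mean(X) = (3 + 4 + 8 + 1 + 5 + 5) / 6 = 26/6 = 4.3333
  mean(Y) = (2 + 3 + 5 + 6 + 1 + 7) / 6 = 24/6 = 4

Step 2 — sample variances and covariances s[i,j] = (1/(n-1)) · Σ_k (x_{k,i} - mean_i) · (x_{k,j} - mean_j), with n-1 = 5:
  s[X,X] = ((-1.3333)·(-1.3333) + (-0.3333)·(-0.3333) + (3.6667)·(3.6667) + (-3.3333)·(-3.3333) + (0.6667)·(0.6667) + (0.6667)·(0.6667)) / 5 = 27.3333/5 = 5.4667
  s[X,Y] = ((-1.3333)·(-2) + (-0.3333)·(-1) + (3.6667)·(1) + (-3.3333)·(2) + (0.6667)·(-3) + (0.6667)·(3)) / 5 = 0/5 = 0
  s[Y,Y] = ((-2)·(-2) + (-1)·(-1) + (1)·(1) + (2)·(2) + (-3)·(-3) + (3)·(3)) / 5 = 28/5 = 5.6
  Sample standard deviations s_i = √(s[i,i]):
  s(X) = √(5.4667) = 2.3381
  s(Y) = √(5.6) = 2.3664

Step 3 — r_{ij} = s_{ij} / (s_i · s_j):
  r[X,X] = 1 (diagonal).
  r[X,Y] = 0 / (2.3381 · 2.3664) = 0 / 5.5329 = 0
  r[Y,Y] = 1 (diagonal).

R is symmetric with unit diagonal. Assembling:

R = [[1, 0],
 [0, 1]]


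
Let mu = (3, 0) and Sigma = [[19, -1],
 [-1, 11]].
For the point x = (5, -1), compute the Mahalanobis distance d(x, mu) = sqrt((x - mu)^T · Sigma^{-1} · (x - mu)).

Step 1 — centre the observation: (x - mu) = (2, -1).

Step 2 — invert Sigma. det(Sigma) = 19·11 - (-1)² = 208.
  Sigma^{-1} = (1/det) · [[d, -b], [-b, a]] = [[0.0529, 0.0048],
 [0.0048, 0.0913]].

Step 3 — form the quadratic (x - mu)^T · Sigma^{-1} · (x - mu):
  Sigma^{-1} · (x - mu) = (0.101, -0.0817).
  (x - mu)^T · [Sigma^{-1} · (x - mu)] = (2)·(0.101) + (-1)·(-0.0817) = 0.2837.

Step 4 — take square root: d = √(0.2837) ≈ 0.5326.

d(x, mu) = √(0.2837) ≈ 0.5326


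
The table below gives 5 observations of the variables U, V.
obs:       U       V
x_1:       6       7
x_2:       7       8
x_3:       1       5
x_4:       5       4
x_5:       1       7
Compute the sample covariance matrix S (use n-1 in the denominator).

Step 1 — column means:
  mean(U) = (6 + 7 + 1 + 5 + 1) / 5 = 20/5 = 4
  mean(V) = (7 + 8 + 5 + 4 + 7) / 5 = 31/5 = 6.2

Step 2 — sample covariance S[i,j] = (1/(n-1)) · Σ_k (x_{k,i} - mean_i) · (x_{k,j} - mean_j), with n-1 = 4.
  S[U,U] = ((2)·(2) + (3)·(3) + (-3)·(-3) + (1)·(1) + (-3)·(-3)) / 4 = 32/4 = 8
  S[U,V] = ((2)·(0.8) + (3)·(1.8) + (-3)·(-1.2) + (1)·(-2.2) + (-3)·(0.8)) / 4 = 6/4 = 1.5
  S[V,V] = ((0.8)·(0.8) + (1.8)·(1.8) + (-1.2)·(-1.2) + (-2.2)·(-2.2) + (0.8)·(0.8)) / 4 = 10.8/4 = 2.7

S is symmetric (S[j,i] = S[i,j]). Assembling:

S = [[8, 1.5],
 [1.5, 2.7]]


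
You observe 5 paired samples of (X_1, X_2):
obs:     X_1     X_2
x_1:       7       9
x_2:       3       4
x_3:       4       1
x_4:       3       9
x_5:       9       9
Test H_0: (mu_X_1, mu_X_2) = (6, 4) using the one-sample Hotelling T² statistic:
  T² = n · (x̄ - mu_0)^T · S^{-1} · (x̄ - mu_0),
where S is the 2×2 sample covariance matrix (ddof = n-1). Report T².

Step 1 — sample mean vector:
  mean(X_1) = (7 + 3 + 4 + 3 + 9) / 5 = 26/5 = 5.2
  mean(X_2) = (9 + 4 + 1 + 9 + 9) / 5 = 32/5 = 6.4
  x̄ = (5.2, 6.4),  deviation x̄ - mu_0 = (5.2, 6.4) - (6, 4) = (-0.8, 2.4).

Step 2 — sample covariance matrix, S[i,j] = (1/(n-1)) · Σ_k (x_{k,i} - mean_i) · (x_{k,j} - mean_j), divisor n-1 = 4:
  S[X_1,X_1] = ((1.8)·(1.8) + (-2.2)·(-2.2) + (-1.2)·(-1.2) + (-2.2)·(-2.2) + (3.8)·(3.8)) / 4 = 28.8/4 = 7.2
  S[X_1,X_2] = ((1.8)·(2.6) + (-2.2)·(-2.4) + (-1.2)·(-5.4) + (-2.2)·(2.6) + (3.8)·(2.6)) / 4 = 20.6/4 = 5.15
  S[X_2,X_2] = ((2.6)·(2.6) + (-2.4)·(-2.4) + (-5.4)·(-5.4) + (2.6)·(2.6) + (2.6)·(2.6)) / 4 = 55.2/4 = 13.8
  S = [[7.2, 5.15],
 [5.15, 13.8]].

Step 3 — invert S. det(S) = 7.2·13.8 - (5.15)² = 72.8375.
  S^{-1} = (1/det) · [[d, -b], [-b, a]] = [[0.1895, -0.0707],
 [-0.0707, 0.0989]].

Step 4 — quadratic form (x̄ - mu_0)^T · S^{-1} · (x̄ - mu_0):
  S^{-1} · (x̄ - mu_0) = (-0.3213, 0.2938),
  (x̄ - mu_0)^T · [...] = (-0.8)·(-0.3213) + (2.4)·(0.2938) = 0.9621.

Step 5 — scale by n: T² = 5 · 0.9621 = 4.8107.

T² ≈ 4.8107


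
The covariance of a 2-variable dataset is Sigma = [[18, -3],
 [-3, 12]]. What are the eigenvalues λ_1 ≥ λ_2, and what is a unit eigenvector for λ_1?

Step 1 — characteristic polynomial of 2×2 Sigma:
  det(Sigma - λI) = λ² - trace · λ + det = 0.
  trace = 18 + 12 = 30, det = 18·12 - (-3)² = 207.
Step 2 — discriminant:
  Δ = trace² - 4·det = 900 - 828 = 72.
Step 3 — eigenvalues:
  λ = (trace ± √Δ)/2 = (30 ± 8.4853)/2,
  λ_1 = 19.2426,  λ_2 = 10.7574.

Step 4 — unit eigenvector for λ_1: solve (Sigma - λ_1 I)v = 0. First row:
  (18 - 19.2426)·v_x + (-3)·v_y = 0, i.e. (-1.2426)·v_x + (-3)·v_y = 0,
  so v ∝ (b, λ_1 - a) = (-3, 1.2426); multiply by -1 so the first entry is positive: u = (3, -1.2426).
  ||u|| = √((3)² + (-1.2426)²) = √(10.5442) ≈ 3.2472,
  v_1 = u/||u|| ≈ (0.9239, -0.3827) (||v_1|| = 1).

λ_1 = 19.2426,  λ_2 = 10.7574;  v_1 ≈ (0.9239, -0.3827)


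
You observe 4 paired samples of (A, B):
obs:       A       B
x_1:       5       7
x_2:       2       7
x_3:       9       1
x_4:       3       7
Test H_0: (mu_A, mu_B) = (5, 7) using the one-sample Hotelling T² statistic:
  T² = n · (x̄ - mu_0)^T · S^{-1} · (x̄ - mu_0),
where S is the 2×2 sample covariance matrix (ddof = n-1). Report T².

Step 1 — sample mean vector:
  mean(A) = (5 + 2 + 9 + 3) / 4 = 19/4 = 4.75
  mean(B) = (7 + 7 + 1 + 7) / 4 = 22/4 = 5.5
  x̄ = (4.75, 5.5),  deviation x̄ - mu_0 = (4.75, 5.5) - (5, 7) = (-0.25, -1.5).

Step 2 — sample covariance matrix, S[i,j] = (1/(n-1)) · Σ_k (x_{k,i} - mean_i) · (x_{k,j} - mean_j), divisor n-1 = 3:
  S[A,A] = ((0.25)·(0.25) + (-2.75)·(-2.75) + (4.25)·(4.25) + (-1.75)·(-1.75)) / 3 = 28.75/3 = 9.5833
  S[A,B] = ((0.25)·(1.5) + (-2.75)·(1.5) + (4.25)·(-4.5) + (-1.75)·(1.5)) / 3 = -25.5/3 = -8.5
  S[B,B] = ((1.5)·(1.5) + (1.5)·(1.5) + (-4.5)·(-4.5) + (1.5)·(1.5)) / 3 = 27/3 = 9
  S = [[9.5833, -8.5],
 [-8.5, 9]].

Step 3 — invert S. det(S) = 9.5833·9 - (-8.5)² = 14.
  S^{-1} = (1/det) · [[d, -b], [-b, a]] = [[0.6429, 0.6071],
 [0.6071, 0.6845]].

Step 4 — quadratic form (x̄ - mu_0)^T · S^{-1} · (x̄ - mu_0):
  S^{-1} · (x̄ - mu_0) = (-1.0714, -1.1786),
  (x̄ - mu_0)^T · [...] = (-0.25)·(-1.0714) + (-1.5)·(-1.1786) = 2.0357.

Step 5 — scale by n: T² = 4 · 2.0357 = 8.1429.

T² ≈ 8.1429


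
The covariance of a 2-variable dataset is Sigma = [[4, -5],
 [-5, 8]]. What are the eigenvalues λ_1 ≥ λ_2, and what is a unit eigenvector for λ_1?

Step 1 — characteristic polynomial of 2×2 Sigma:
  det(Sigma - λI) = λ² - trace · λ + det = 0.
  trace = 4 + 8 = 12, det = 4·8 - (-5)² = 7.
Step 2 — discriminant:
  Δ = trace² - 4·det = 144 - 28 = 116.
Step 3 — eigenvalues:
  λ = (trace ± √Δ)/2 = (12 ± 10.7703)/2,
  λ_1 = 11.3852,  λ_2 = 0.6148.

Step 4 — unit eigenvector for λ_1: solve (Sigma - λ_1 I)v = 0. First row:
  (4 - 11.3852)·v_x + (-5)·v_y = 0, i.e. (-7.3852)·v_x + (-5)·v_y = 0,
  so v ∝ (b, λ_1 - a) = (-5, 7.3852); multiply by -1 so the first entry is positive: u = (5, -7.3852).
  ||u|| = √((5)² + (-7.3852)²) = √(79.5407) ≈ 8.9186,
  v_1 = u/||u|| ≈ (0.5606, -0.8281) (||v_1|| = 1).

λ_1 = 11.3852,  λ_2 = 0.6148;  v_1 ≈ (0.5606, -0.8281)


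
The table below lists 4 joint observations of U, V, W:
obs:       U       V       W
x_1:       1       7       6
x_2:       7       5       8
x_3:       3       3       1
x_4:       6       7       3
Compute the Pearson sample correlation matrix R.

Step 1 — column means:
  mean(U) = (1 + 7 + 3 + 6) / 4 = 17/4 = 4.25
  mean(V) = (7 + 5 + 3 + 7) / 4 = 22/4 = 5.5
  mean(W) = (6 + 8 + 1 + 3) / 4 = 18/4 = 4.5

Step 2 — sample variances and covariances s[i,j] = (1/(n-1)) · Σ_k (x_{k,i} - mean_i) · (x_{k,j} - mean_j), with n-1 = 3:
  s[U,U] = ((-3.25)·(-3.25) + (2.75)·(2.75) + (-1.25)·(-1.25) + (1.75)·(1.75)) / 3 = 22.75/3 = 7.5833
  s[U,V] = ((-3.25)·(1.5) + (2.75)·(-0.5) + (-1.25)·(-2.5) + (1.75)·(1.5)) / 3 = -0.5/3 = -0.1667
  s[U,W] = ((-3.25)·(1.5) + (2.75)·(3.5) + (-1.25)·(-3.5) + (1.75)·(-1.5)) / 3 = 6.5/3 = 2.1667
  s[V,V] = ((1.5)·(1.5) + (-0.5)·(-0.5) + (-2.5)·(-2.5) + (1.5)·(1.5)) / 3 = 11/3 = 3.6667
  s[V,W] = ((1.5)·(1.5) + (-0.5)·(3.5) + (-2.5)·(-3.5) + (1.5)·(-1.5)) / 3 = 7/3 = 2.3333
  s[W,W] = ((1.5)·(1.5) + (3.5)·(3.5) + (-3.5)·(-3.5) + (-1.5)·(-1.5)) / 3 = 29/3 = 9.6667
  Sample standard deviations s_i = √(s[i,i]):
  s(U) = √(7.5833) = 2.7538
  s(V) = √(3.6667) = 1.9149
  s(W) = √(9.6667) = 3.1091

Step 3 — r_{ij} = s_{ij} / (s_i · s_j):
  r[U,U] = 1 (diagonal).
  r[U,V] = -0.1667 / (2.7538 · 1.9149) = -0.1667 / 5.2731 = -0.0316
  r[U,W] = 2.1667 / (2.7538 · 3.1091) = 2.1667 / 8.5619 = 0.2531
  r[V,V] = 1 (diagonal).
  r[V,W] = 2.3333 / (1.9149 · 3.1091) = 2.3333 / 5.9535 = 0.3919
  r[W,W] = 1 (diagonal).

R is symmetric with unit diagonal. Assembling:

R = [[1, -0.0316, 0.2531],
 [-0.0316, 1, 0.3919],
 [0.2531, 0.3919, 1]]


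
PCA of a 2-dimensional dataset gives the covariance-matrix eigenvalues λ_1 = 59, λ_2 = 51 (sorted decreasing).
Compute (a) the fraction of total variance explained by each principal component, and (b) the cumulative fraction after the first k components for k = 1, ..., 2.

Step 1 — total variance = trace(Sigma) = Σ λ_i = 59 + 51 = 110.

Step 2 — fraction explained by component i = λ_i / Σ λ:
  PC1: 59/110 = 0.5364
  PC2: 51/110 = 0.4636

Step 3 — cumulative fraction after k components = (λ_1 + ... + λ_k) / Σ λ:
  k = 1: 59/110 = 0.5364
  k = 2: (59 + 51)/110 = 110/110 = 1

Summary (fraction, with percent):

explained: PC1 0.5364 (53.64%), PC2 0.4636 (46.36%);  cumulative: 0.5364, 1


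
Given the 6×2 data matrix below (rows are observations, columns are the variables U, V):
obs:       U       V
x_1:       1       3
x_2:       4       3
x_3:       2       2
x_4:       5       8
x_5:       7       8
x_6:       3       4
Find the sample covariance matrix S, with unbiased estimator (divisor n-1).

Step 1 — column means:
  mean(U) = (1 + 4 + 2 + 5 + 7 + 3) / 6 = 22/6 = 3.6667
  mean(V) = (3 + 3 + 2 + 8 + 8 + 4) / 6 = 28/6 = 4.6667

Step 2 — sample covariance S[i,j] = (1/(n-1)) · Σ_k (x_{k,i} - mean_i) · (x_{k,j} - mean_j), with n-1 = 5.
  S[U,U] = ((-2.6667)·(-2.6667) + (0.3333)·(0.3333) + (-1.6667)·(-1.6667) + (1.3333)·(1.3333) + (3.3333)·(3.3333) + (-0.6667)·(-0.6667)) / 5 = 23.3333/5 = 4.6667
  S[U,V] = ((-2.6667)·(-1.6667) + (0.3333)·(-1.6667) + (-1.6667)·(-2.6667) + (1.3333)·(3.3333) + (3.3333)·(3.3333) + (-0.6667)·(-0.6667)) / 5 = 24.3333/5 = 4.8667
  S[V,V] = ((-1.6667)·(-1.6667) + (-1.6667)·(-1.6667) + (-2.6667)·(-2.6667) + (3.3333)·(3.3333) + (3.3333)·(3.3333) + (-0.6667)·(-0.6667)) / 5 = 35.3333/5 = 7.0667

S is symmetric (S[j,i] = S[i,j]). Assembling:

S = [[4.6667, 4.8667],
 [4.8667, 7.0667]]


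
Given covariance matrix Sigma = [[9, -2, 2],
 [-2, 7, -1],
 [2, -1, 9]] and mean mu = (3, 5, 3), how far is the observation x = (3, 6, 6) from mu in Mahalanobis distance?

Step 1 — centre the observation: (x - mu) = (0, 1, 3).

Step 2 — invert Sigma (cofactor / det for 3×3, or solve directly):
  Sigma^{-1} = [[0.1235, 0.0319, -0.0239],
 [0.0319, 0.1534, 0.01],
 [-0.0239, 0.01, 0.1175]].

Step 3 — form the quadratic (x - mu)^T · Sigma^{-1} · (x - mu):
  Sigma^{-1} · (x - mu) = (-0.0398, 0.1833, 0.3625).
  (x - mu)^T · [Sigma^{-1} · (x - mu)] = (0)·(-0.0398) + (1)·(0.1833) + (3)·(0.3625) = 1.2709.

Step 4 — take square root: d = √(1.2709) ≈ 1.1273.

d(x, mu) = √(1.2709) ≈ 1.1273


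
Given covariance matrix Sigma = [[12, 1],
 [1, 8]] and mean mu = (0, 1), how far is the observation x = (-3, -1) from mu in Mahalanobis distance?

Step 1 — centre the observation: (x - mu) = (-3, -2).

Step 2 — invert Sigma. det(Sigma) = 12·8 - (1)² = 95.
  Sigma^{-1} = (1/det) · [[d, -b], [-b, a]] = [[0.0842, -0.0105],
 [-0.0105, 0.1263]].

Step 3 — form the quadratic (x - mu)^T · Sigma^{-1} · (x - mu):
  Sigma^{-1} · (x - mu) = (-0.2316, -0.2211).
  (x - mu)^T · [Sigma^{-1} · (x - mu)] = (-3)·(-0.2316) + (-2)·(-0.2211) = 1.1368.

Step 4 — take square root: d = √(1.1368) ≈ 1.0662.

d(x, mu) = √(1.1368) ≈ 1.0662


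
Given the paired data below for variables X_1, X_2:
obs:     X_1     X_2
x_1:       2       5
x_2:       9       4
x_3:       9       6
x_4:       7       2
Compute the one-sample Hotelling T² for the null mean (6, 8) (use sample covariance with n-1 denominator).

Step 1 — sample mean vector:
  mean(X_1) = (2 + 9 + 9 + 7) / 4 = 27/4 = 6.75
  mean(X_2) = (5 + 4 + 6 + 2) / 4 = 17/4 = 4.25
  x̄ = (6.75, 4.25),  deviation x̄ - mu_0 = (6.75, 4.25) - (6, 8) = (0.75, -3.75).

Step 2 — sample covariance matrix, S[i,j] = (1/(n-1)) · Σ_k (x_{k,i} - mean_i) · (x_{k,j} - mean_j), divisor n-1 = 3:
  S[X_1,X_1] = ((-4.75)·(-4.75) + (2.25)·(2.25) + (2.25)·(2.25) + (0.25)·(0.25)) / 3 = 32.75/3 = 10.9167
  S[X_1,X_2] = ((-4.75)·(0.75) + (2.25)·(-0.25) + (2.25)·(1.75) + (0.25)·(-2.25)) / 3 = -0.75/3 = -0.25
  S[X_2,X_2] = ((0.75)·(0.75) + (-0.25)·(-0.25) + (1.75)·(1.75) + (-2.25)·(-2.25)) / 3 = 8.75/3 = 2.9167
  S = [[10.9167, -0.25],
 [-0.25, 2.9167]].

Step 3 — invert S. det(S) = 10.9167·2.9167 - (-0.25)² = 31.7778.
  S^{-1} = (1/det) · [[d, -b], [-b, a]] = [[0.0918, 0.0079],
 [0.0079, 0.3435]].

Step 4 — quadratic form (x̄ - mu_0)^T · S^{-1} · (x̄ - mu_0):
  S^{-1} · (x̄ - mu_0) = (0.0393, -1.2823),
  (x̄ - mu_0)^T · [...] = (0.75)·(0.0393) + (-3.75)·(-1.2823) = 4.8383.

Step 5 — scale by n: T² = 4 · 4.8383 = 19.3531.

T² ≈ 19.3531


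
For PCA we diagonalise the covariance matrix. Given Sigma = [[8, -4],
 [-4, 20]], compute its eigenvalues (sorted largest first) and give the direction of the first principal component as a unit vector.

Step 1 — characteristic polynomial of 2×2 Sigma:
  det(Sigma - λI) = λ² - trace · λ + det = 0.
  trace = 8 + 20 = 28, det = 8·20 - (-4)² = 144.
Step 2 — discriminant:
  Δ = trace² - 4·det = 784 - 576 = 208.
Step 3 — eigenvalues:
  λ = (trace ± √Δ)/2 = (28 ± 14.4222)/2,
  λ_1 = 21.2111,  λ_2 = 6.7889.

Step 4 — unit eigenvector for λ_1: solve (Sigma - λ_1 I)v = 0. First row:
  (8 - 21.2111)·v_x + (-4)·v_y = 0, i.e. (-13.2111)·v_x + (-4)·v_y = 0,
  so v ∝ (b, λ_1 - a) = (-4, 13.2111); multiply by -1 so the first entry is positive: u = (4, -13.2111).
  ||u|| = √((4)² + (-13.2111)²) = √(190.5332) ≈ 13.8034,
  v_1 = u/||u|| ≈ (0.2898, -0.9571) (||v_1|| = 1).

λ_1 = 21.2111,  λ_2 = 6.7889;  v_1 ≈ (0.2898, -0.9571)


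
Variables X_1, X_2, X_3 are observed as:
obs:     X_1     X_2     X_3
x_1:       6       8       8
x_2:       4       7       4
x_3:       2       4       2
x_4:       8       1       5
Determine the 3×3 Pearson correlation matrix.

Step 1 — column means:
  mean(X_1) = (6 + 4 + 2 + 8) / 4 = 20/4 = 5
  mean(X_2) = (8 + 7 + 4 + 1) / 4 = 20/4 = 5
  mean(X_3) = (8 + 4 + 2 + 5) / 4 = 19/4 = 4.75

Step 2 — sample variances and covariances s[i,j] = (1/(n-1)) · Σ_k (x_{k,i} - mean_i) · (x_{k,j} - mean_j), with n-1 = 3:
  s[X_1,X_1] = ((1)·(1) + (-1)·(-1) + (-3)·(-3) + (3)·(3)) / 3 = 20/3 = 6.6667
  s[X_1,X_2] = ((1)·(3) + (-1)·(2) + (-3)·(-1) + (3)·(-4)) / 3 = -8/3 = -2.6667
  s[X_1,X_3] = ((1)·(3.25) + (-1)·(-0.75) + (-3)·(-2.75) + (3)·(0.25)) / 3 = 13/3 = 4.3333
  s[X_2,X_2] = ((3)·(3) + (2)·(2) + (-1)·(-1) + (-4)·(-4)) / 3 = 30/3 = 10
  s[X_2,X_3] = ((3)·(3.25) + (2)·(-0.75) + (-1)·(-2.75) + (-4)·(0.25)) / 3 = 10/3 = 3.3333
  s[X_3,X_3] = ((3.25)·(3.25) + (-0.75)·(-0.75) + (-2.75)·(-2.75) + (0.25)·(0.25)) / 3 = 18.75/3 = 6.25
  Sample standard deviations s_i = √(s[i,i]):
  s(X_1) = √(6.6667) = 2.582
  s(X_2) = √(10) = 3.1623
  s(X_3) = √(6.25) = 2.5

Step 3 — r_{ij} = s_{ij} / (s_i · s_j):
  r[X_1,X_1] = 1 (diagonal).
  r[X_1,X_2] = -2.6667 / (2.582 · 3.1623) = -2.6667 / 8.165 = -0.3266
  r[X_1,X_3] = 4.3333 / (2.582 · 2.5) = 4.3333 / 6.455 = 0.6713
  r[X_2,X_2] = 1 (diagonal).
  r[X_2,X_3] = 3.3333 / (3.1623 · 2.5) = 3.3333 / 7.9057 = 0.4216
  r[X_3,X_3] = 1 (diagonal).

R is symmetric with unit diagonal. Assembling:

R = [[1, -0.3266, 0.6713],
 [-0.3266, 1, 0.4216],
 [0.6713, 0.4216, 1]]


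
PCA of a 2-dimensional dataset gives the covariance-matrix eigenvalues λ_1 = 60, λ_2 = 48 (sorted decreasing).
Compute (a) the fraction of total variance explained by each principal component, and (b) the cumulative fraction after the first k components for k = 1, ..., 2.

Step 1 — total variance = trace(Sigma) = Σ λ_i = 60 + 48 = 108.

Step 2 — fraction explained by component i = λ_i / Σ λ:
  PC1: 60/108 = 0.5556
  PC2: 48/108 = 0.4444

Step 3 — cumulative fraction after k components = (λ_1 + ... + λ_k) / Σ λ:
  k = 1: 60/108 = 0.5556
  k = 2: (60 + 48)/108 = 108/108 = 1

Summary (fraction, with percent):

explained: PC1 0.5556 (55.56%), PC2 0.4444 (44.44%);  cumulative: 0.5556, 1


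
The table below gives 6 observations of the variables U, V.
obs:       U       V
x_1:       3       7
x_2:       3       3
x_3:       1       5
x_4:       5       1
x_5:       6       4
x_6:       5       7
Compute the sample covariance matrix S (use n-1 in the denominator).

Step 1 — column means:
  mean(U) = (3 + 3 + 1 + 5 + 6 + 5) / 6 = 23/6 = 3.8333
  mean(V) = (7 + 3 + 5 + 1 + 4 + 7) / 6 = 27/6 = 4.5

Step 2 — sample covariance S[i,j] = (1/(n-1)) · Σ_k (x_{k,i} - mean_i) · (x_{k,j} - mean_j), with n-1 = 5.
  S[U,U] = ((-0.8333)·(-0.8333) + (-0.8333)·(-0.8333) + (-2.8333)·(-2.8333) + (1.1667)·(1.1667) + (2.1667)·(2.1667) + (1.1667)·(1.1667)) / 5 = 16.8333/5 = 3.3667
  S[U,V] = ((-0.8333)·(2.5) + (-0.8333)·(-1.5) + (-2.8333)·(0.5) + (1.1667)·(-3.5) + (2.1667)·(-0.5) + (1.1667)·(2.5)) / 5 = -4.5/5 = -0.9
  S[V,V] = ((2.5)·(2.5) + (-1.5)·(-1.5) + (0.5)·(0.5) + (-3.5)·(-3.5) + (-0.5)·(-0.5) + (2.5)·(2.5)) / 5 = 27.5/5 = 5.5

S is symmetric (S[j,i] = S[i,j]). Assembling:

S = [[3.3667, -0.9],
 [-0.9, 5.5]]


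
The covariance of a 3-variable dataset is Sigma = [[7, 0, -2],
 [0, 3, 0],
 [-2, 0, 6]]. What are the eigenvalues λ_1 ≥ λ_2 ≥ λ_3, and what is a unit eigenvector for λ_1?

Step 1 — characteristic polynomial p(λ) = det(λI - Sigma) = λ³ - tr·λ² + c_1·λ - det, where tr = trace, c_1 = sum of the principal 2×2 minors, det = det(Sigma):
  tr = 7 + 3 + 6 = 16,
  c_1 = (7·3 - (0)²) + (7·6 - (-2)²) + (3·6 - (0)²) = 21 + 38 + 18 = 77,
  det = 7·(3·6 - (0)²) - (0)·((0)·6 - (0)·(-2)) + (-2)·((0)·(0) - 3·(-2)) = 7·(18) - (0)·(0) + (-2)·(6) = 114.
  So p(λ) = λ³ - 16λ² + 77λ - 114.
Step 2 — look for an integer root (rational root theorem: any rational root is an integer divisor of 114). Testing λ = 3:
  p(3) = 27 - 144 + 231 - 114 = 0  ✓
  Dividing out (λ - 3): p(λ) = (λ - 3)(λ² - 13λ + 38).
Step 3 — remaining eigenvalues from the quadratic λ² - 13λ + 38 = 0:
  Δ = 13² - 4·38 = 169 - 152 = 17,  λ = (13 ± √17)/2 = (13 ± 4.1231)/2 ≈ 8.5616 or 4.4384.
  Sorted: λ_1 = 8.5616,  λ_2 = 4.4384,  λ_3 = 3  (check: sum = 16 = tr ✓).

Step 4 — unit eigenvector for λ_1 ≈ 8.5616: v spans the null space of (Sigma - λ_1 I), whose rows are
  r_1 = (-1.5616, 0, -2),  r_2 = (0, -5.5616, 0),  r_3 = (-2, 0, -2.5616).
  v is orthogonal to every row, so take v ∝ r_1 × r_2 = ((0)·(0) - (-2)·(-5.5616), (-2)·(0) - (-1.5616)·(0), (-1.5616)·(-5.5616) - (0)·(0)) ≈ (-11.1231, 0, 8.6847).
  Rescale (multiply by -1 so the first nonzero entry is positive): u = (11.1231, 0, -8.6847).
  ||u|| = √((11.1231)² + (0)² + (-8.6847)²) = √(199.1468) ≈ 14.1119,  v_1 = u/||u|| ≈ (0.7882, 0, -0.6154) (||v_1|| = 1).

λ_1 = 8.5616,  λ_2 = 4.4384,  λ_3 = 3;  v_1 ≈ (0.7882, 0, -0.6154)


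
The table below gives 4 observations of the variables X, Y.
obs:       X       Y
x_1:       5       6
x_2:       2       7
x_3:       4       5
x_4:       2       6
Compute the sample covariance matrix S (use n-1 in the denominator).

Step 1 — column means:
  mean(X) = (5 + 2 + 4 + 2) / 4 = 13/4 = 3.25
  mean(Y) = (6 + 7 + 5 + 6) / 4 = 24/4 = 6

Step 2 — sample covariance S[i,j] = (1/(n-1)) · Σ_k (x_{k,i} - mean_i) · (x_{k,j} - mean_j), with n-1 = 3.
  S[X,X] = ((1.75)·(1.75) + (-1.25)·(-1.25) + (0.75)·(0.75) + (-1.25)·(-1.25)) / 3 = 6.75/3 = 2.25
  S[X,Y] = ((1.75)·(0) + (-1.25)·(1) + (0.75)·(-1) + (-1.25)·(0)) / 3 = -2/3 = -0.6667
  S[Y,Y] = ((0)·(0) + (1)·(1) + (-1)·(-1) + (0)·(0)) / 3 = 2/3 = 0.6667

S is symmetric (S[j,i] = S[i,j]). Assembling:

S = [[2.25, -0.6667],
 [-0.6667, 0.6667]]


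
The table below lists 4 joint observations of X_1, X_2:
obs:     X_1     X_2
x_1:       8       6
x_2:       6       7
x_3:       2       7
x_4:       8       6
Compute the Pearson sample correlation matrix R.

Step 1 — column means:
  mean(X_1) = (8 + 6 + 2 + 8) / 4 = 24/4 = 6
  mean(X_2) = (6 + 7 + 7 + 6) / 4 = 26/4 = 6.5

Step 2 — sample variances and covariances s[i,j] = (1/(n-1)) · Σ_k (x_{k,i} - mean_i) · (x_{k,j} - mean_j), with n-1 = 3:
  s[X_1,X_1] = ((2)·(2) + (0)·(0) + (-4)·(-4) + (2)·(2)) / 3 = 24/3 = 8
  s[X_1,X_2] = ((2)·(-0.5) + (0)·(0.5) + (-4)·(0.5) + (2)·(-0.5)) / 3 = -4/3 = -1.3333
  s[X_2,X_2] = ((-0.5)·(-0.5) + (0.5)·(0.5) + (0.5)·(0.5) + (-0.5)·(-0.5)) / 3 = 1/3 = 0.3333
  Sample standard deviations s_i = √(s[i,i]):
  s(X_1) = √(8) = 2.8284
  s(X_2) = √(0.3333) = 0.5774

Step 3 — r_{ij} = s_{ij} / (s_i · s_j):
  r[X_1,X_1] = 1 (diagonal).
  r[X_1,X_2] = -1.3333 / (2.8284 · 0.5774) = -1.3333 / 1.633 = -0.8165
  r[X_2,X_2] = 1 (diagonal).

R is symmetric with unit diagonal. Assembling:

R = [[1, -0.8165],
 [-0.8165, 1]]


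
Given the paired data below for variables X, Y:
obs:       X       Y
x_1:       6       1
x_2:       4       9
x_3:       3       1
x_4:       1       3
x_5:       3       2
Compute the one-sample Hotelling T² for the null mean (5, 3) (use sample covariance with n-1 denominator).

Step 1 — sample mean vector:
  mean(X) = (6 + 4 + 3 + 1 + 3) / 5 = 17/5 = 3.4
  mean(Y) = (1 + 9 + 1 + 3 + 2) / 5 = 16/5 = 3.2
  x̄ = (3.4, 3.2),  deviation x̄ - mu_0 = (3.4, 3.2) - (5, 3) = (-1.6, 0.2).

Step 2 — sample covariance matrix, S[i,j] = (1/(n-1)) · Σ_k (x_{k,i} - mean_i) · (x_{k,j} - mean_j), divisor n-1 = 4:
  S[X,X] = ((2.6)·(2.6) + (0.6)·(0.6) + (-0.4)·(-0.4) + (-2.4)·(-2.4) + (-0.4)·(-0.4)) / 4 = 13.2/4 = 3.3
  S[X,Y] = ((2.6)·(-2.2) + (0.6)·(5.8) + (-0.4)·(-2.2) + (-2.4)·(-0.2) + (-0.4)·(-1.2)) / 4 = -0.4/4 = -0.1
  S[Y,Y] = ((-2.2)·(-2.2) + (5.8)·(5.8) + (-2.2)·(-2.2) + (-0.2)·(-0.2) + (-1.2)·(-1.2)) / 4 = 44.8/4 = 11.2
  S = [[3.3, -0.1],
 [-0.1, 11.2]].

Step 3 — invert S. det(S) = 3.3·11.2 - (-0.1)² = 36.95.
  S^{-1} = (1/det) · [[d, -b], [-b, a]] = [[0.3031, 0.0027],
 [0.0027, 0.0893]].

Step 4 — quadratic form (x̄ - mu_0)^T · S^{-1} · (x̄ - mu_0):
  S^{-1} · (x̄ - mu_0) = (-0.4844, 0.0135),
  (x̄ - mu_0)^T · [...] = (-1.6)·(-0.4844) + (0.2)·(0.0135) = 0.7778.

Step 5 — scale by n: T² = 5 · 0.7778 = 3.889.

T² ≈ 3.889


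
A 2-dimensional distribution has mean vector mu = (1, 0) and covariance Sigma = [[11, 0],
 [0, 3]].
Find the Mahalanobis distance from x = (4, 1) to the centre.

Step 1 — centre the observation: (x - mu) = (3, 1).

Step 2 — invert Sigma. det(Sigma) = 11·3 - (0)² = 33.
  Sigma^{-1} = (1/det) · [[d, -b], [-b, a]] = [[0.0909, 0],
 [0, 0.3333]].

Step 3 — form the quadratic (x - mu)^T · Sigma^{-1} · (x - mu):
  Sigma^{-1} · (x - mu) = (0.2727, 0.3333).
  (x - mu)^T · [Sigma^{-1} · (x - mu)] = (3)·(0.2727) + (1)·(0.3333) = 1.1515.

Step 4 — take square root: d = √(1.1515) ≈ 1.0731.

d(x, mu) = √(1.1515) ≈ 1.0731


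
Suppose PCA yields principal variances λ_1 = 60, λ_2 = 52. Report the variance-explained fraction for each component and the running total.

Step 1 — total variance = trace(Sigma) = Σ λ_i = 60 + 52 = 112.

Step 2 — fraction explained by component i = λ_i / Σ λ:
  PC1: 60/112 = 0.5357
  PC2: 52/112 = 0.4643

Step 3 — cumulative fraction after k components = (λ_1 + ... + λ_k) / Σ λ:
  k = 1: 60/112 = 0.5357
  k = 2: (60 + 52)/112 = 112/112 = 1

Summary (fraction, with percent):

explained: PC1 0.5357 (53.57%), PC2 0.4643 (46.43%);  cumulative: 0.5357, 1


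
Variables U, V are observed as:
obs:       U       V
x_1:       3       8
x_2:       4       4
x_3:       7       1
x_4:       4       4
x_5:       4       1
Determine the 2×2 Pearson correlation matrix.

Step 1 — column means:
  mean(U) = (3 + 4 + 7 + 4 + 4) / 5 = 22/5 = 4.4
  mean(V) = (8 + 4 + 1 + 4 + 1) / 5 = 18/5 = 3.6

Step 2 — sample variances and covariances s[i,j] = (1/(n-1)) · Σ_k (x_{k,i} - mean_i) · (x_{k,j} - mean_j), with n-1 = 4:
  s[U,U] = ((-1.4)·(-1.4) + (-0.4)·(-0.4) + (2.6)·(2.6) + (-0.4)·(-0.4) + (-0.4)·(-0.4)) / 4 = 9.2/4 = 2.3
  s[U,V] = ((-1.4)·(4.4) + (-0.4)·(0.4) + (2.6)·(-2.6) + (-0.4)·(0.4) + (-0.4)·(-2.6)) / 4 = -12.2/4 = -3.05
  s[V,V] = ((4.4)·(4.4) + (0.4)·(0.4) + (-2.6)·(-2.6) + (0.4)·(0.4) + (-2.6)·(-2.6)) / 4 = 33.2/4 = 8.3
  Sample standard deviations s_i = √(s[i,i]):
  s(U) = √(2.3) = 1.5166
  s(V) = √(8.3) = 2.881

Step 3 — r_{ij} = s_{ij} / (s_i · s_j):
  r[U,U] = 1 (diagonal).
  r[U,V] = -3.05 / (1.5166 · 2.881) = -3.05 / 4.3692 = -0.6981
  r[V,V] = 1 (diagonal).

R is symmetric with unit diagonal. Assembling:

R = [[1, -0.6981],
 [-0.6981, 1]]


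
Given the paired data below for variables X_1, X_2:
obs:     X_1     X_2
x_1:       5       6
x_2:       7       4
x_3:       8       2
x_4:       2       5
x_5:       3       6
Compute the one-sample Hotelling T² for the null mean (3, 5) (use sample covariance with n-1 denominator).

Step 1 — sample mean vector:
  mean(X_1) = (5 + 7 + 8 + 2 + 3) / 5 = 25/5 = 5
  mean(X_2) = (6 + 4 + 2 + 5 + 6) / 5 = 23/5 = 4.6
  x̄ = (5, 4.6),  deviation x̄ - mu_0 = (5, 4.6) - (3, 5) = (2, -0.4).

Step 2 — sample covariance matrix, S[i,j] = (1/(n-1)) · Σ_k (x_{k,i} - mean_i) · (x_{k,j} - mean_j), divisor n-1 = 4:
  S[X_1,X_1] = ((0)·(0) + (2)·(2) + (3)·(3) + (-3)·(-3) + (-2)·(-2)) / 4 = 26/4 = 6.5
  S[X_1,X_2] = ((0)·(1.4) + (2)·(-0.6) + (3)·(-2.6) + (-3)·(0.4) + (-2)·(1.4)) / 4 = -13/4 = -3.25
  S[X_2,X_2] = ((1.4)·(1.4) + (-0.6)·(-0.6) + (-2.6)·(-2.6) + (0.4)·(0.4) + (1.4)·(1.4)) / 4 = 11.2/4 = 2.8
  S = [[6.5, -3.25],
 [-3.25, 2.8]].

Step 3 — invert S. det(S) = 6.5·2.8 - (-3.25)² = 7.6375.
  S^{-1} = (1/det) · [[d, -b], [-b, a]] = [[0.3666, 0.4255],
 [0.4255, 0.8511]].

Step 4 — quadratic form (x̄ - mu_0)^T · S^{-1} · (x̄ - mu_0):
  S^{-1} · (x̄ - mu_0) = (0.563, 0.5106),
  (x̄ - mu_0)^T · [...] = (2)·(0.563) + (-0.4)·(0.5106) = 0.9218.

Step 5 — scale by n: T² = 5 · 0.9218 = 4.6088.

T² ≈ 4.6088


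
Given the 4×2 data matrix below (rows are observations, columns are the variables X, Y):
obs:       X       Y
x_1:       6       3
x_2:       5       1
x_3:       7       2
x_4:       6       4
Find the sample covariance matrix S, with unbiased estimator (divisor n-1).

Step 1 — column means:
  mean(X) = (6 + 5 + 7 + 6) / 4 = 24/4 = 6
  mean(Y) = (3 + 1 + 2 + 4) / 4 = 10/4 = 2.5

Step 2 — sample covariance S[i,j] = (1/(n-1)) · Σ_k (x_{k,i} - mean_i) · (x_{k,j} - mean_j), with n-1 = 3.
  S[X,X] = ((0)·(0) + (-1)·(-1) + (1)·(1) + (0)·(0)) / 3 = 2/3 = 0.6667
  S[X,Y] = ((0)·(0.5) + (-1)·(-1.5) + (1)·(-0.5) + (0)·(1.5)) / 3 = 1/3 = 0.3333
  S[Y,Y] = ((0.5)·(0.5) + (-1.5)·(-1.5) + (-0.5)·(-0.5) + (1.5)·(1.5)) / 3 = 5/3 = 1.6667

S is symmetric (S[j,i] = S[i,j]). Assembling:

S = [[0.6667, 0.3333],
 [0.3333, 1.6667]]


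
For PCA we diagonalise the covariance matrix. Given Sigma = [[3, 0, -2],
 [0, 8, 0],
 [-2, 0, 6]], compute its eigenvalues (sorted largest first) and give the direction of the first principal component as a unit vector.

Step 1 — characteristic polynomial p(λ) = det(λI - Sigma) = λ³ - tr·λ² + c_1·λ - det, where tr = trace, c_1 = sum of the principal 2×2 minors, det = det(Sigma):
  tr = 3 + 8 + 6 = 17,
  c_1 = (3·8 - (0)²) + (3·6 - (-2)²) + (8·6 - (0)²) = 24 + 14 + 48 = 86,
  det = 3·(8·6 - (0)²) - (0)·((0)·6 - (0)·(-2)) + (-2)·((0)·(0) - 8·(-2)) = 3·(48) - (0)·(0) + (-2)·(16) = 112.
  So p(λ) = λ³ - 17λ² + 86λ - 112.
Step 2 — look for an integer root (rational root theorem: any rational root is an integer divisor of 112). Testing λ = 2:
  p(2) = 8 - 68 + 172 - 112 = 0  ✓
  Dividing out (λ - 2): p(λ) = (λ - 2)(λ² - 15λ + 56).
Step 3 — remaining eigenvalues from the quadratic λ² - 15λ + 56 = 0:
  Δ = 15² - 4·56 = 225 - 224 = 1,  λ = (15 ± √1)/2 = (15 ± 1)/2 = 8 or 7.
  Sorted: λ_1 = 8,  λ_2 = 7,  λ_3 = 2  (check: sum = 17 = tr ✓).

Step 4 — unit eigenvector for λ_1 = 8: v spans the null space of (Sigma - λ_1 I), whose rows are
  r_1 = (-5, 0, -2),  r_2 = (0, 0, 0),  r_3 = (-2, 0, -2).
  v is orthogonal to every row, so take v ∝ r_1 × r_3 = ((0)·(-2) - (-2)·(0), (-2)·(-2) - (-5)·(-2), (-5)·(0) - (0)·(-2)) = (0, -6, 0).
  Rescale (divide by 6; multiply by -1 so the first nonzero entry is positive): u = (0, 1, 0).
  ||u|| = √((0)² + (1)² + (0)²) = √(1) = 1,  v_1 = u/||u|| ≈ (0, 1, 0) (||v_1|| = 1).

λ_1 = 8,  λ_2 = 7,  λ_3 = 2;  v_1 ≈ (0, 1, 0)
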